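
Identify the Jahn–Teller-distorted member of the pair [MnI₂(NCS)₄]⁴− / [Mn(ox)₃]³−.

[MnI₂(NCS)₄]⁴−: Summing ligand charges against the −4 overall charge gives an oxidation state of +2 for manganese. Group 7 minus oxidation state 2 gives a d⁵ configuration. Iodide and isothiocyanate are weak-field ligands for a first-row metal, so the complex is high-spin. The d⁵ configuration leaves the e_g set evenly filled (or empty) — no strong Jahn–Teller driving force.
[Mn(ox)₃]³−: Summing ligand charges against the −3 overall charge gives an oxidation state of +3 for manganese. Mn sits in group 7, so the d-electron count is 7 − 3 = 4. Oxalate is a weak-field ligand for a first-row metal, so the complex is high-spin. The t₂g³e_g¹ (high-spin) configuration has an unevenly filled e_g set; the Jahn–Teller theorem predicts a tetragonal distortion (typically axial elongation) to lift the degeneracy.

[Mn(ox)₃]³−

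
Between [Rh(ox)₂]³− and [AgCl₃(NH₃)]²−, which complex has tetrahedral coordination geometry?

[AgCl₃(NH₃)]²−

For [Rh(ox)₂]³−: Each oxalate is −2; balancing the −3 overall charge requires Rh(I). Rh sits in group 9, so the d-electron count is 9 − 1 = 8. A 4d d⁸ ion has a large crystal-field splitting; square planar leaves the high-energy d_{x²−y²} orbital empty and maximises CFSE. → square planar.
For [AgCl₃(NH₃)]²−: Summing ligand charges against the −2 overall charge gives an oxidation state of +1 for silver. Ag sits in group 11, so the d-electron count is 11 − 1 = 10. A d¹⁰ ion has no crystal-field stabilisation preference between square planar and tetrahedral, so four ligands adopt the sterically favoured tetrahedral geometry. → tetrahedral.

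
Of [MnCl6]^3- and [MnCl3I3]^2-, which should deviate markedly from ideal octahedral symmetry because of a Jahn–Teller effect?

[MnCl6]^3-: Ligand charges: each chloride is −1. With an overall charge of −3 the manganese centre must be in the +3 oxidation state. Manganese is a group-7 element; Mn(III) is therefore d⁴. Chloride is a weak-field ligand for a first-row metal, so the complex is high-spin. The t₂g³e_g¹ (high-spin) configuration has an unevenly filled e_g set; the Jahn–Teller theorem predicts a tetragonal distortion (typically axial elongation) to lift the degeneracy.
[MnCl3I3]^2-: Summing ligand charges against the −2 overall charge gives an oxidation state of +4 for manganese. Group 7 minus oxidation state 4 gives a d³ configuration. The d³ configuration leaves the e_g set evenly filled (or empty) — no strong Jahn–Teller driving force.

[MnCl6]^3-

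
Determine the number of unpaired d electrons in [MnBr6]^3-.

4 unpaired electrons

Ligand charges: each bromide is −1. With an overall charge of −3 the manganese centre must be in the +3 oxidation state.
Group 7 minus oxidation state 3 gives a d⁴ configuration.
The spin state decides the count: Bromide is a weak-field ligand for a first-row metal, so the complex is high-spin.
An octahedral high-spin d⁴ ion is t₂g³e_g¹, giving 4 unpaired electrons.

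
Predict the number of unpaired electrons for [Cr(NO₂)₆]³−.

3

Ligand charges: each nitro (N-bound nitrite) is −1. With an overall charge of −3 the chromium centre must be in the +3 oxidation state.
Cr sits in group 6, so the d-electron count is 6 − 3 = 3.
In an octahedral field the d³ configuration is t₂g³e_g⁰ (only one arrangement possible), giving 3 unpaired electrons.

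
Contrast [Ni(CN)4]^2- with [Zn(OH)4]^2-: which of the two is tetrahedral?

For [Ni(CN)4]^2-: Summing ligand charges against the −2 overall charge gives an oxidation state of +2 for nickel. Nickel is a group-10 element; Ni(II) is therefore d⁸. Cyanide is a strong-field ligand (high in the spectrochemical series). A 3d d⁸ ion with strong-field ligands gains enough CFSE to favour square planar over tetrahedral. → square planar.
For [Zn(OH)4]^2-: Each hydroxide is −1; balancing the −2 overall charge requires Zn(II). Zn sits in group 12, so the d-electron count is 12 − 2 = 10. A d¹⁰ ion has no crystal-field stabilisation preference between square planar and tetrahedral, so four ligands adopt the sterically favoured tetrahedral geometry. → tetrahedral.

[Zn(OH)4]^2-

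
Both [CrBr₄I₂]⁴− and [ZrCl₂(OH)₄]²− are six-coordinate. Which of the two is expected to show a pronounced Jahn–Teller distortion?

[CrBr₄I₂]⁴−: Summing ligand charges against the −4 overall charge gives an oxidation state of +2 for chromium. Cr sits in group 6, so the d-electron count is 6 − 2 = 4. Bromide and iodide are weak-field ligands for a first-row metal, so the complex is high-spin. The t₂g³e_g¹ (high-spin) configuration has an unevenly filled e_g set; the Jahn–Teller theorem predicts a tetragonal distortion (typically axial elongation) to lift the degeneracy.
[ZrCl₂(OH)₄]²−: Ligand charges: each chloride is −1; each hydroxide is −1. With an overall charge of −2 the zirconium centre must be in the +4 oxidation state. Zr sits in group 4, so the d-electron count is 4 − 4 = 0. The d⁰ configuration leaves the e_g set evenly filled (or empty) — no strong Jahn–Teller driving force.

[CrBr₄I₂]⁴−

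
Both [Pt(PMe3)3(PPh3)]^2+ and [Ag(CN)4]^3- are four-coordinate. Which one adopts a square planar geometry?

For [Pt(PMe3)3(PPh3)]^2+: Ligand charges: trimethylphosphine is neutral; triphenylphosphine is neutral. With an overall charge of +2 the platinum centre must be in the +2 oxidation state. Group 10 minus oxidation state 2 gives a d⁸ configuration. A 5d d⁸ ion has a large crystal-field splitting; square planar leaves the high-energy d_{x²−y²} orbital empty and maximises CFSE. → square planar.
For [Ag(CN)4]^3-: Summing ligand charges against the −3 overall charge gives an oxidation state of +1 for silver. Silver is a group-11 element; Ag(I) is therefore d¹⁰. A d¹⁰ ion has no crystal-field stabilisation preference between square planar and tetrahedral, so four ligands adopt the sterically favoured tetrahedral geometry. → tetrahedral.

[Pt(PMe3)3(PPh3)]^2+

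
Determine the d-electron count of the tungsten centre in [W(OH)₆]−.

d¹

Ligand charges: each hydroxide is −1. With an overall charge of −1 the tungsten centre must be in the +5 oxidation state.
Group 6 minus oxidation state 5 gives a d¹ configuration.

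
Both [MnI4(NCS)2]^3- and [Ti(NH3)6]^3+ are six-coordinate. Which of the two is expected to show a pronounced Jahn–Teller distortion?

[MnI4(NCS)2]^3-

[MnI4(NCS)2]^3-: Ligand charges: each iodide is −1; each isothiocyanate is −1. With an overall charge of −3 the manganese centre must be in the +3 oxidation state. Mn sits in group 7, so the d-electron count is 7 − 3 = 4. Iodide and isothiocyanate are weak-field ligands for a first-row metal, so the complex is high-spin. The t₂g³e_g¹ (high-spin) configuration has an unevenly filled e_g set; the Jahn–Teller theorem predicts a tetragonal distortion (typically axial elongation) to lift the degeneracy.
[Ti(NH3)6]^3+: Summing ligand charges against the +3 overall charge gives an oxidation state of +3 for titanium. Ti sits in group 4, so the d-electron count is 4 − 3 = 1. The d¹ configuration leaves the e_g set evenly filled (or empty) — no strong Jahn–Teller driving force.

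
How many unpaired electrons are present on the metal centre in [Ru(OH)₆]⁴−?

Ligand charges: each hydroxide is −1. With an overall charge of −4 the ruthenium centre must be in the +2 oxidation state.
Group 8 minus oxidation state 2 gives a d⁶ configuration.
The spin state decides the count: a 4d ion has a large Δₒ and is invariably low-spin.
An octahedral low-spin d⁶ ion is t₂g⁶e_g⁰, giving 0 unpaired electrons.

0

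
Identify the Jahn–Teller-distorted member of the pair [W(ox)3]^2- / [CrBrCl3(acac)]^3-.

[CrBrCl3(acac)]^3-

[W(ox)3]^2-: Ligand charges: each oxalate is −2. With an overall charge of −2 the tungsten centre must be in the +4 oxidation state. Group 6 minus oxidation state 4 gives a d² configuration. The d² configuration leaves the e_g set evenly filled (or empty) — no strong Jahn–Teller driving force.
[CrBrCl3(acac)]^3-: Each bromide is −1; each chloride is −1; each acetylacetonate is −1; balancing the −3 overall charge requires Cr(II). Chromium is a group-6 element; Cr(II) is therefore d⁴. Acetylacetonate, bromide, and chloride are weak-field ligands for a first-row metal, so the complex is high-spin. The t₂g³e_g¹ (high-spin) configuration has an unevenly filled e_g set; the Jahn–Teller theorem predicts a tetragonal distortion (typically axial elongation) to lift the degeneracy.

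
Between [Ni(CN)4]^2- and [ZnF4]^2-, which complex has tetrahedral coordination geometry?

For [Ni(CN)4]^2-: Ligand charges: each cyanide is −1. With an overall charge of −2 the nickel centre must be in the +2 oxidation state. Ni sits in group 10, so the d-electron count is 10 − 2 = 8. Cyanide is a strong-field ligand (high in the spectrochemical series). A 3d d⁸ ion with strong-field ligands gains enough CFSE to favour square planar over tetrahedral. → square planar.
For [ZnF4]^2-: Each fluoride is −1; balancing the −2 overall charge requires Zn(II). Zn sits in group 12, so the d-electron count is 12 − 2 = 10. A d¹⁰ ion has no crystal-field stabilisation preference between square planar and tetrahedral, so four ligands adopt the sterically favoured tetrahedral geometry. → tetrahedral.

[ZnF4]^2-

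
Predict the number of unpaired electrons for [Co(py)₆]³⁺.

0

Summing ligand charges against the +3 overall charge gives an oxidation state of +3 for cobalt.
Co sits in group 9, so the d-electron count is 9 − 3 = 6.
The spin state decides the count: Co(III) has an exceptionally large octahedral splitting and is low-spin with essentially every ligand except fluoride.
An octahedral low-spin d⁶ ion is t₂g⁶e_g⁰, giving 0 unpaired electrons.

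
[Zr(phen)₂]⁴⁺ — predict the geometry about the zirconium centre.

tetrahedral

Ligand charges: 1,10-phenanthroline is neutral. With an overall charge of +4 the zirconium centre must be in the +4 oxidation state.
Group 4 minus oxidation state 4 gives a d⁰ configuration.
Counting donor atoms: 2×1,10-phenanthroline (bidentate) → 4 donors. Coordination number = 4.
A d⁰ ion has no crystal-field stabilisation preference between square planar and tetrahedral, so four ligands adopt the sterically favoured tetrahedral geometry.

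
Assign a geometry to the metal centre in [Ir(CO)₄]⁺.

square planar

Summing ligand charges against the +1 overall charge gives an oxidation state of +1 for iridium.
Ir sits in group 9, so the d-electron count is 9 − 1 = 8.
With 4 monodentate ligands the coordination number is 4.
A 5d d⁸ ion has a large crystal-field splitting; square planar leaves the high-energy d_{x²−y²} orbital empty and maximises CFSE.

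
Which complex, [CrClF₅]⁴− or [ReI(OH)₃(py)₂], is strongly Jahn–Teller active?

[CrClF₅]⁴−: Summing ligand charges against the −4 overall charge gives an oxidation state of +2 for chromium. Chromium is a group-6 element; Cr(II) is therefore d⁴. Chloride and fluoride are weak-field ligands for a first-row metal, so the complex is high-spin. The t₂g³e_g¹ (high-spin) configuration has an unevenly filled e_g set; the Jahn–Teller theorem predicts a tetragonal distortion (typically axial elongation) to lift the degeneracy.
[ReI(OH)₃(py)₂]: Each iodide is −1; each hydroxide is −1; pyridine is neutral; balancing the 0 overall charge requires Re(IV). Re sits in group 7, so the d-electron count is 7 − 4 = 3. The d³ configuration leaves the e_g set evenly filled (or empty) — no strong Jahn–Teller driving force.

[CrClF₅]⁴−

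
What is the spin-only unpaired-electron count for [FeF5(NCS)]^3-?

5

Each fluoride is −1; each isothiocyanate is −1; balancing the −3 overall charge requires Fe(III).
Fe sits in group 8, so the d-electron count is 8 − 3 = 5.
The spin state decides the count: Fluoride and isothiocyanate are weak-field ligands for a first-row metal, so the complex is high-spin.
An octahedral high-spin d⁵ ion is t₂g³e_g², giving 5 unpaired electrons.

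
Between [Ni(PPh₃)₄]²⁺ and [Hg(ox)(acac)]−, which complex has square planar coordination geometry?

[Ni(PPh₃)₄]²⁺

For [Ni(PPh₃)₄]²⁺: Summing ligand charges against the +2 overall charge gives an oxidation state of +2 for nickel. Nickel is a group-10 element; Ni(II) is therefore d⁸. Triphenylphosphine is a strong-field ligand (high in the spectrochemical series). A 3d d⁸ ion with strong-field ligands gains enough CFSE to favour square planar over tetrahedral. → square planar.
For [Hg(ox)(acac)]−: Ligand charges: each oxalate is −2; each acetylacetonate is −1. With an overall charge of −1 the mercury centre must be in the +2 oxidation state. Mercury is a group-12 element; Hg(II) is therefore d¹⁰. A d¹⁰ ion has no crystal-field stabilisation preference between square planar and tetrahedral, so four ligands adopt the sterically favoured tetrahedral geometry. → tetrahedral.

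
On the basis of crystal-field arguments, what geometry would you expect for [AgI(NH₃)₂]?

trigonal planar

Ligand charges: each iodide is −1; ammonia is neutral. With an overall charge of 0 the silver centre must be in the +1 oxidation state.
Group 11 minus oxidation state 1 gives a d¹⁰ configuration.
With 3 monodentate ligands the coordination number is 3.
Three ligands around a d¹⁰ centre minimise repulsion in a trigonal-planar arrangement.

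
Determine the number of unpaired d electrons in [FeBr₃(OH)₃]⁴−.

Summing ligand charges against the −4 overall charge gives an oxidation state of +2 for iron.
Fe sits in group 8, so the d-electron count is 8 − 2 = 6.
The spin state decides the count: Bromide and hydroxide are weak-field ligands for a first-row metal, so the complex is high-spin.
An octahedral high-spin d⁶ ion is t₂g⁴e_g², giving 4 unpaired electrons.

4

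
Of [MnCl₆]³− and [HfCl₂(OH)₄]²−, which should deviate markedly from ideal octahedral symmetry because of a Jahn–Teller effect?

[MnCl₆]³−

[MnCl₆]³−: Summing ligand charges against the −3 overall charge gives an oxidation state of +3 for manganese. Mn sits in group 7, so the d-electron count is 7 − 3 = 4. Chloride is a weak-field ligand for a first-row metal, so the complex is high-spin. The t₂g³e_g¹ (high-spin) configuration has an unevenly filled e_g set; the Jahn–Teller theorem predicts a tetragonal distortion (typically axial elongation) to lift the degeneracy.
[HfCl₂(OH)₄]²−: Summing ligand charges against the −2 overall charge gives an oxidation state of +4 for hafnium. Group 4 minus oxidation state 4 gives a d⁰ configuration. The d⁰ configuration leaves the e_g set evenly filled (or empty) — no strong Jahn–Teller driving force.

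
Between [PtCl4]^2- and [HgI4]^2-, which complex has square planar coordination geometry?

[PtCl4]^2-

For [PtCl4]^2-: Summing ligand charges against the −2 overall charge gives an oxidation state of +2 for platinum. Platinum is a group-10 element; Pt(II) is therefore d⁸. A 5d d⁸ ion has a large crystal-field splitting; square planar leaves the high-energy d_{x²−y²} orbital empty and maximises CFSE. → square planar.
For [HgI4]^2-: Ligand charges: each iodide is −1. With an overall charge of −2 the mercury centre must be in the +2 oxidation state. Mercury is a group-12 element; Hg(II) is therefore d¹⁰. A d¹⁰ ion has no crystal-field stabilisation preference between square planar and tetrahedral, so four ligands adopt the sterically favoured tetrahedral geometry. → tetrahedral.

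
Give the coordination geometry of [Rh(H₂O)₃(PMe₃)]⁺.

Ligand charges: water is neutral; trimethylphosphine is neutral. With an overall charge of +1 the rhodium centre must be in the +1 oxidation state.
Rhodium is a group-9 element; Rh(I) is therefore d⁸.
With 4 monodentate ligands the coordination number is 4.
A 4d d⁸ ion has a large crystal-field splitting; square planar leaves the high-energy d_{x²−y²} orbital empty and maximises CFSE.

square planar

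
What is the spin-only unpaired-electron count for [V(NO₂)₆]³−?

Ligand charges: each nitro (N-bound nitrite) is −1. With an overall charge of −3 the vanadium centre must be in the +3 oxidation state.
Vanadium is a group-5 element; V(III) is therefore d².
In an octahedral field the d² configuration is t₂g²e_g⁰ (only one arrangement possible), giving 2 unpaired electrons.

2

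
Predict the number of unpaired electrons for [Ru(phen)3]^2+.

1,10-phenanthroline is neutral; balancing the +2 overall charge requires Ru(II).
Ru sits in group 8, so the d-electron count is 8 − 2 = 6.
Counting donor atoms: 3×1,10-phenanthroline (bidentate) → 6 donors. Coordination number = 6.
The spin state decides the count: a 4d ion has a large Δₒ and is invariably low-spin.
An octahedral low-spin d⁶ ion is t₂g⁶e_g⁰, giving 0 unpaired electrons.

0 unpaired electrons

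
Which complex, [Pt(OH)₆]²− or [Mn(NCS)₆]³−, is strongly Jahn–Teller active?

[Pt(OH)₆]²−: Ligand charges: each hydroxide is −1. With an overall charge of −2 the platinum centre must be in the +4 oxidation state. Group 10 minus oxidation state 4 gives a d⁶ configuration. A 5d ion has a large Δₒ and is invariably low-spin. The d⁶ configuration leaves the e_g set evenly filled (or empty) — no strong Jahn–Teller driving force.
[Mn(NCS)₆]³−: Summing ligand charges against the −3 overall charge gives an oxidation state of +3 for manganese. Mn sits in group 7, so the d-electron count is 7 − 3 = 4. Isothiocyanate is a weak-field ligand for a first-row metal, so the complex is high-spin. The t₂g³e_g¹ (high-spin) configuration has an unevenly filled e_g set; the Jahn–Teller theorem predicts a tetragonal distortion (typically axial elongation) to lift the degeneracy.

[Mn(NCS)₆]³−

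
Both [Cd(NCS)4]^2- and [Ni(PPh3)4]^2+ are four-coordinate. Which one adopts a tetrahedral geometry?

[Cd(NCS)4]^2-

For [Cd(NCS)4]^2-: Summing ligand charges against the −2 overall charge gives an oxidation state of +2 for cadmium. Group 12 minus oxidation state 2 gives a d¹⁰ configuration. A d¹⁰ ion has no crystal-field stabilisation preference between square planar and tetrahedral, so four ligands adopt the sterically favoured tetrahedral geometry. → tetrahedral.
For [Ni(PPh3)4]^2+: Ligand charges: triphenylphosphine is neutral. With an overall charge of +2 the nickel centre must be in the +2 oxidation state. Ni sits in group 10, so the d-electron count is 10 − 2 = 8. Triphenylphosphine is a strong-field ligand (high in the spectrochemical series). A 3d d⁸ ion with strong-field ligands gains enough CFSE to favour square planar over tetrahedral. → square planar.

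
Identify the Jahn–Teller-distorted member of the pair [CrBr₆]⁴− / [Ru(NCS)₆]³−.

[CrBr₆]⁴−

[CrBr₆]⁴−: Summing ligand charges against the −4 overall charge gives an oxidation state of +2 for chromium. Cr sits in group 6, so the d-electron count is 6 − 2 = 4. Bromide is a weak-field ligand for a first-row metal, so the complex is high-spin. The t₂g³e_g¹ (high-spin) configuration has an unevenly filled e_g set; the Jahn–Teller theorem predicts a tetragonal distortion (typically axial elongation) to lift the degeneracy.
[Ru(NCS)₆]³−: Ligand charges: each isothiocyanate is −1. With an overall charge of −3 the ruthenium centre must be in the +3 oxidation state. Ruthenium is a group-8 element; Ru(III) is therefore d⁵. A 4d ion has a large Δₒ and is invariably low-spin. The d⁵ configuration leaves the e_g set evenly filled (or empty) — no strong Jahn–Teller driving force.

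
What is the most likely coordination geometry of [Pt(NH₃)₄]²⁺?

Summing ligand charges against the +2 overall charge gives an oxidation state of +2 for platinum.
Group 10 minus oxidation state 2 gives a d⁸ configuration.
Coordination number: 4.
A 5d d⁸ ion has a large crystal-field splitting; square planar leaves the high-energy d_{x²−y²} orbital empty and maximises CFSE.

square planar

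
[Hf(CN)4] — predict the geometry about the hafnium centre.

tetrahedral

Summing ligand charges against the 0 overall charge gives an oxidation state of +4 for hafnium.
Hafnium is a group-4 element; Hf(IV) is therefore d⁰.
With 4 monodentate ligands the coordination number is 4.
A d⁰ ion has no crystal-field stabilisation preference between square planar and tetrahedral, so four ligands adopt the sterically favoured tetrahedral geometry.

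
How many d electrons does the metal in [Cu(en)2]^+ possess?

d¹⁰

Ligand charges: ethylenediamine is neutral. With an overall charge of +1 the copper centre must be in the +1 oxidation state.
Cu sits in group 11, so the d-electron count is 11 − 1 = 10.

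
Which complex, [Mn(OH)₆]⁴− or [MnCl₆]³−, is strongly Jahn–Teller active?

[MnCl₆]³−

[Mn(OH)₆]⁴−: Each hydroxide is −1; balancing the −4 overall charge requires Mn(II). Group 7 minus oxidation state 2 gives a d⁵ configuration. Hydroxide is a weak-field ligand for a first-row metal, so the complex is high-spin. The d⁵ configuration leaves the e_g set evenly filled (or empty) — no strong Jahn–Teller driving force.
[MnCl₆]³−: Summing ligand charges against the −3 overall charge gives an oxidation state of +3 for manganese. Mn sits in group 7, so the d-electron count is 7 − 3 = 4. Chloride is a weak-field ligand for a first-row metal, so the complex is high-spin. The t₂g³e_g¹ (high-spin) configuration has an unevenly filled e_g set; the Jahn–Teller theorem predicts a tetragonal distortion (typically axial elongation) to lift the degeneracy.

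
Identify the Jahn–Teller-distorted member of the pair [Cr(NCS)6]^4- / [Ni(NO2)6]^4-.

[Cr(NCS)6]^4-: Each isothiocyanate is −1; balancing the −4 overall charge requires Cr(II). Chromium is a group-6 element; Cr(II) is therefore d⁴. Isothiocyanate is a weak-field ligand for a first-row metal, so the complex is high-spin. The t₂g³e_g¹ (high-spin) configuration has an unevenly filled e_g set; the Jahn–Teller theorem predicts a tetragonal distortion (typically axial elongation) to lift the degeneracy.
[Ni(NO2)6]^4-: Each nitro (N-bound nitrite) is −1; balancing the −4 overall charge requires Ni(II). Group 10 minus oxidation state 2 gives a d⁸ configuration. The d⁸ configuration leaves the e_g set evenly filled (or empty) — no strong Jahn–Teller driving force.

[Cr(NCS)6]^4-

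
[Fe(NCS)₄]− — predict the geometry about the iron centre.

Summing ligand charges against the −1 overall charge gives an oxidation state of +3 for iron.
Fe sits in group 8, so the d-electron count is 8 − 3 = 5.
With 4 monodentate ligands the coordination number is 4.
Isothiocyanate is a weak-field ligand.
A high-spin d⁵ ion has zero CFSE in either geometry, so four ligands adopt the sterically favoured tetrahedral geometry.

tetrahedral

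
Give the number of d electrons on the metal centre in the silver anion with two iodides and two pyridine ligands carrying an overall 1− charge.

Ligand charges: each iodide is −1; pyridine is neutral. With an overall charge of −1 the silver centre must be in the +1 oxidation state.
Silver is a group-11 element; Ag(I) is therefore d¹⁰.

d¹⁰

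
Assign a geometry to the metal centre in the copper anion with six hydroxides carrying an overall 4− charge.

Ligand charges: each hydroxide is −1. With an overall charge of −4 the copper centre must be in the +2 oxidation state.
Group 11 minus oxidation state 2 gives a d⁹ configuration.
Coordination number: 6.
Six donors around a single metal centre give an octahedral coordination sphere.

octahedral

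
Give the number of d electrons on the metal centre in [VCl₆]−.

d⁰

Each chloride is −1; balancing the −1 overall charge requires V(V).
V sits in group 5, so the d-electron count is 5 − 5 = 0.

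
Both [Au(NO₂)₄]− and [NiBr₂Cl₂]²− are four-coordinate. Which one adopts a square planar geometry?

[Au(NO₂)₄]−

For [Au(NO₂)₄]−: Summing ligand charges against the −1 overall charge gives an oxidation state of +3 for gold. Group 11 minus oxidation state 3 gives a d⁸ configuration. A 5d d⁸ ion has a large crystal-field splitting; square planar leaves the high-energy d_{x²−y²} orbital empty and maximises CFSE. → square planar.
For [NiBr₂Cl₂]²−: Each bromide is −1; each chloride is −1; balancing the −2 overall charge requires Ni(II). Ni sits in group 10, so the d-electron count is 10 − 2 = 8. Bromide and chloride are weak-field ligands. With weak-field ligands the CFSE gain from square planar is small, so a 3d d⁸ ion takes the sterically preferred tetrahedral geometry. → tetrahedral.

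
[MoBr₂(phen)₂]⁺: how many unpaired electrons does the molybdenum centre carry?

3

Each bromide is −1; 1,10-phenanthroline is neutral; balancing the +1 overall charge requires Mo(III).
Group 6 minus oxidation state 3 gives a d³ configuration.
Counting donor atoms: 2×bromide (monodentate) → 2 donors; 2×1,10-phenanthroline (bidentate) → 4 donors. Coordination number = 6.
In an octahedral field the d³ configuration is t₂g³e_g⁰ (only one arrangement possible), giving 3 unpaired electrons.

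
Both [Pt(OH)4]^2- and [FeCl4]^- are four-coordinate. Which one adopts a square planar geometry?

[Pt(OH)4]^2-

For [Pt(OH)4]^2-: Each hydroxide is −1; balancing the −2 overall charge requires Pt(II). Pt sits in group 10, so the d-electron count is 10 − 2 = 8. A 5d d⁸ ion has a large crystal-field splitting; square planar leaves the high-energy d_{x²−y²} orbital empty and maximises CFSE. → square planar.
For [FeCl4]^-: Summing ligand charges against the −1 overall charge gives an oxidation state of +3 for iron. Iron is a group-8 element; Fe(III) is therefore d⁵. A high-spin d⁵ ion has zero CFSE in either geometry, so four ligands adopt the sterically favoured tetrahedral geometry. → tetrahedral.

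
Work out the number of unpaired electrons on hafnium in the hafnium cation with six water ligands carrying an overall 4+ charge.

Water is neutral; balancing the +4 overall charge requires Hf(IV).
Group 4 minus oxidation state 4 gives a d⁰ configuration.
In an octahedral field the d⁰ configuration is t₂g⁰e_g⁰, giving 0 unpaired electrons.

0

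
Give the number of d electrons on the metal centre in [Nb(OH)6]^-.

Ligand charges: each hydroxide is −1. With an overall charge of −1 the niobium centre must be in the +5 oxidation state.
Niobium is a group-5 element; Nb(V) is therefore d⁰.

d⁰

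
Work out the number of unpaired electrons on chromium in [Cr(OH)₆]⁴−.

Each hydroxide is −1; balancing the −4 overall charge requires Cr(II).
Cr sits in group 6, so the d-electron count is 6 − 2 = 4.
The spin state decides the count: Hydroxide is a weak-field ligand for a first-row metal, so the complex is high-spin.
An octahedral high-spin d⁴ ion is t₂g³e_g¹, giving 4 unpaired electrons.

4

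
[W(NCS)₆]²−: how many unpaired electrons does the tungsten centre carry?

Summing ligand charges against the −2 overall charge gives an oxidation state of +4 for tungsten.
Tungsten is a group-6 element; W(IV) is therefore d².
In an octahedral field the d² configuration is t₂g²e_g⁰ (only one arrangement possible), giving 2 unpaired electrons.

2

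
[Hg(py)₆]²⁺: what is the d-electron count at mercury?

Pyridine is neutral; balancing the +2 overall charge requires Hg(II).
Group 12 minus oxidation state 2 gives a d¹⁰ configuration.

d¹⁰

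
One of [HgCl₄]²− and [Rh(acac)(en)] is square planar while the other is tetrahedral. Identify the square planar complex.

[Rh(acac)(en)]

For [HgCl₄]²−: Summing ligand charges against the −2 overall charge gives an oxidation state of +2 for mercury. Group 12 minus oxidation state 2 gives a d¹⁰ configuration. A d¹⁰ ion has no crystal-field stabilisation preference between square planar and tetrahedral, so four ligands adopt the sterically favoured tetrahedral geometry. → tetrahedral.
For [Rh(acac)(en)]: Ligand charges: each acetylacetonate is −1; ethylenediamine is neutral. With an overall charge of 0 the rhodium centre must be in the +1 oxidation state. Rh sits in group 9, so the d-electron count is 9 − 1 = 8. A 4d d⁸ ion has a large crystal-field splitting; square planar leaves the high-energy d_{x²−y²} orbital empty and maximises CFSE. → square planar.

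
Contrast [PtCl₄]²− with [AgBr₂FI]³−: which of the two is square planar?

For [PtCl₄]²−: Each chloride is −1; balancing the −2 overall charge requires Pt(II). Platinum is a group-10 element; Pt(II) is therefore d⁸. A 5d d⁸ ion has a large crystal-field splitting; square planar leaves the high-energy d_{x²−y²} orbital empty and maximises CFSE. → square planar.
For [AgBr₂FI]³−: Ligand charges: each bromide is −1; each fluoride is −1; each iodide is −1. With an overall charge of −3 the silver centre must be in the +1 oxidation state. Group 11 minus oxidation state 1 gives a d¹⁰ configuration. A d¹⁰ ion has no crystal-field stabilisation preference between square planar and tetrahedral, so four ligands adopt the sterically favoured tetrahedral geometry. → tetrahedral.

[PtCl₄]²−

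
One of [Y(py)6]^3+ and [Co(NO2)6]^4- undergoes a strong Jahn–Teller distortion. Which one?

[Y(py)6]^3+: Ligand charges: pyridine is neutral. With an overall charge of +3 the yttrium centre must be in the +3 oxidation state. Group 3 minus oxidation state 3 gives a d⁰ configuration. The d⁰ configuration leaves the e_g set evenly filled (or empty) — no strong Jahn–Teller driving force.
[Co(NO2)6]^4-: Each nitro (N-bound nitrite) is −1; balancing the −4 overall charge requires Co(II). Cobalt is a group-9 element; Co(II) is therefore d⁷. Nitro (N-bound nitrite) is a strong-field ligand (high in the spectrochemical series) for a first-row metal, so the complex is low-spin. The t₂g⁶e_g¹ (low-spin) configuration has an unevenly filled e_g set; the Jahn–Teller theorem predicts a tetragonal distortion (typically axial elongation) to lift the degeneracy.

[Co(NO2)6]^4-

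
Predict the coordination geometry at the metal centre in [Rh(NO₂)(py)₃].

Each nitro (N-bound nitrite) is −1; pyridine is neutral; balancing the 0 overall charge requires Rh(I).
Group 9 minus oxidation state 1 gives a d⁸ configuration.
Coordination number: 4.
A 4d d⁸ ion has a large crystal-field splitting; square planar leaves the high-energy d_{x²−y²} orbital empty and maximises CFSE.

square planar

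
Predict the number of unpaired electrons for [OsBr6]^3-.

1 unpaired electron

Summing ligand charges against the −3 overall charge gives an oxidation state of +3 for osmium.
Osmium is a group-8 element; Os(III) is therefore d⁵.
The spin state decides the count: a 5d ion has a large Δₒ and is invariably low-spin.
An octahedral low-spin d⁵ ion is t₂g⁵e_g⁰, giving 1 unpaired electron.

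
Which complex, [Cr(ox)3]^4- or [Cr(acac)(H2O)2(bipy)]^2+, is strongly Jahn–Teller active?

[Cr(ox)3]^4-: Summing ligand charges against the −4 overall charge gives an oxidation state of +2 for chromium. Group 6 minus oxidation state 2 gives a d⁴ configuration. Oxalate is a weak-field ligand for a first-row metal, so the complex is high-spin. The t₂g³e_g¹ (high-spin) configuration has an unevenly filled e_g set; the Jahn–Teller theorem predicts a tetragonal distortion (typically axial elongation) to lift the degeneracy.
[Cr(acac)(H2O)2(bipy)]^2+: Each acetylacetonate is −1; water is neutral; 2,2′-bipyridine is neutral; balancing the +2 overall charge requires Cr(III). Chromium is a group-6 element; Cr(III) is therefore d³. The d³ configuration leaves the e_g set evenly filled (or empty) — no strong Jahn–Teller driving force.

[Cr(ox)3]^4-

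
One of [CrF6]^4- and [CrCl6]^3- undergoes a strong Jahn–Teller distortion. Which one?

[CrF6]^4-: Each fluoride is −1; balancing the −4 overall charge requires Cr(II). Cr sits in group 6, so the d-electron count is 6 − 2 = 4. Fluoride is a weak-field ligand for a first-row metal, so the complex is high-spin. The t₂g³e_g¹ (high-spin) configuration has an unevenly filled e_g set; the Jahn–Teller theorem predicts a tetragonal distortion (typically axial elongation) to lift the degeneracy.
[CrCl6]^3-: Ligand charges: each chloride is −1. With an overall charge of −3 the chromium centre must be in the +3 oxidation state. Cr sits in group 6, so the d-electron count is 6 − 3 = 3. The d³ configuration leaves the e_g set evenly filled (or empty) — no strong Jahn–Teller driving force.

[CrF6]^4-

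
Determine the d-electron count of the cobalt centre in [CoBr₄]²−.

Each bromide is −1; balancing the −2 overall charge requires Co(II).
Co sits in group 9, so the d-electron count is 9 − 2 = 7.

d⁷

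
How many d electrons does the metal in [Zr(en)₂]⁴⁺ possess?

d0

Ethylenediamine is neutral; balancing the +4 overall charge requires Zr(IV).
Zirconium is a group-4 element; Zr(IV) is therefore d⁰.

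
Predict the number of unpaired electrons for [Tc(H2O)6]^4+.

3 unpaired electrons

Summing ligand charges against the +4 overall charge gives an oxidation state of +4 for technetium.
Tc sits in group 7, so the d-electron count is 7 − 4 = 3.
In an octahedral field the d³ configuration is t₂g³e_g⁰ (only one arrangement possible), giving 3 unpaired electrons.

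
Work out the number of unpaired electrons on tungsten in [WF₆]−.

1 unpaired electron

Each fluoride is −1; balancing the −1 overall charge requires W(V).
Group 6 minus oxidation state 5 gives a d¹ configuration.
In an octahedral field the d¹ configuration is t₂g¹e_g⁰ (only one arrangement possible), giving 1 unpaired electron.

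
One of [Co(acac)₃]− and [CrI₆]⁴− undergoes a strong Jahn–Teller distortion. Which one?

[Co(acac)₃]−: Summing ligand charges against the −1 overall charge gives an oxidation state of +2 for cobalt. Group 9 minus oxidation state 2 gives a d⁷ configuration. Acetylacetonate is a weak-field ligand for a first-row metal, so the complex is high-spin. The d⁷ configuration leaves the e_g set evenly filled (or empty) — no strong Jahn–Teller driving force.
[CrI₆]⁴−: Each iodide is −1; balancing the −4 overall charge requires Cr(II). Cr sits in group 6, so the d-electron count is 6 − 2 = 4. Iodide is a weak-field ligand for a first-row metal, so the complex is high-spin. The t₂g³e_g¹ (high-spin) configuration has an unevenly filled e_g set; the Jahn–Teller theorem predicts a tetragonal distortion (typically axial elongation) to lift the degeneracy.

[CrI₆]⁴−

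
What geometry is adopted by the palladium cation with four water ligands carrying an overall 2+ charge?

Water is neutral; balancing the +2 overall charge requires Pd(II).
Group 10 minus oxidation state 2 gives a d⁸ configuration.
With 4 monodentate ligands the coordination number is 4.
A 4d d⁸ ion has a large crystal-field splitting; square planar leaves the high-energy d_{x²−y²} orbital empty and maximises CFSE.

square planar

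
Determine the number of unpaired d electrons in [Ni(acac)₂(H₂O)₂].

Ligand charges: each acetylacetonate is −1; water is neutral. With an overall charge of 0 the nickel centre must be in the +2 oxidation state.
Group 10 minus oxidation state 2 gives a d⁸ configuration.
Counting donor atoms: 2×acetylacetonate (bidentate) → 4 donors; 2×water (monodentate) → 2 donors. Coordination number = 6.
In an octahedral field the d⁸ configuration is t₂g⁶e_g² (only one arrangement possible), giving 2 unpaired electrons.

2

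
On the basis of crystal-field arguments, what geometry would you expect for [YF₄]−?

Each fluoride is −1; balancing the −1 overall charge requires Y(III).
Yttrium is a group-3 element; Y(III) is therefore d⁰.
With 4 monodentate ligands the coordination number is 4.
A d⁰ ion has no crystal-field stabilisation preference between square planar and tetrahedral, so four ligands adopt the sterically favoured tetrahedral geometry.

tetrahedral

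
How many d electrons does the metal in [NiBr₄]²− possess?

d8

Each bromide is −1; balancing the −2 overall charge requires Ni(II).
Ni sits in group 10, so the d-electron count is 10 − 2 = 8.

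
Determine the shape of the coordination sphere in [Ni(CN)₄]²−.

square planar

Summing ligand charges against the −2 overall charge gives an oxidation state of +2 for nickel.
Nickel is a group-10 element; Ni(II) is therefore d⁸.
Coordination number: 4.
Cyanide is a strong-field ligand (high in the spectrochemical series).
A 3d d⁸ ion with strong-field ligands gains enough CFSE to favour square planar over tetrahedral.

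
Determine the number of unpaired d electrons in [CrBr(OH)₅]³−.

3

Each bromide is −1; each hydroxide is −1; balancing the −3 overall charge requires Cr(III).
Chromium is a group-6 element; Cr(III) is therefore d³.
In an octahedral field the d³ configuration is t₂g³e_g⁰ (only one arrangement possible), giving 3 unpaired electrons.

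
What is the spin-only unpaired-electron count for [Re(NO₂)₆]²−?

Summing ligand charges against the −2 overall charge gives an oxidation state of +4 for rhenium.
Re sits in group 7, so the d-electron count is 7 − 4 = 3.
In an octahedral field the d³ configuration is t₂g³e_g⁰ (only one arrangement possible), giving 3 unpaired electrons.

3 unpaired electrons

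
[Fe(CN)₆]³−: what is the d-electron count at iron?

Summing ligand charges against the −3 overall charge gives an oxidation state of +3 for iron.
Iron is a group-8 element; Fe(III) is therefore d⁵.

d5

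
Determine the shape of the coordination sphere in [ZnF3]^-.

trigonal planar

Ligand charges: each fluoride is −1. With an overall charge of −1 the zinc centre must be in the +2 oxidation state.
Group 12 minus oxidation state 2 gives a d¹⁰ configuration.
With 3 monodentate ligands the coordination number is 3.
Three ligands around a d¹⁰ centre minimise repulsion in a trigonal-planar arrangement.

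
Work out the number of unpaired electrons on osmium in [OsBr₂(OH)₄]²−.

2 unpaired electrons

Summing ligand charges against the −2 overall charge gives an oxidation state of +4 for osmium.
Osmium is a group-8 element; Os(IV) is therefore d⁴.
The spin state decides the count: a 5d ion has a large Δₒ and is invariably low-spin.
An octahedral low-spin d⁴ ion is t₂g⁴e_g⁰, giving 2 unpaired electrons.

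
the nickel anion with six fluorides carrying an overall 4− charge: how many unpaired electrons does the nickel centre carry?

2

Ligand charges: each fluoride is −1. With an overall charge of −4 the nickel centre must be in the +2 oxidation state.
Group 10 minus oxidation state 2 gives a d⁸ configuration.
In an octahedral field the d⁸ configuration is t₂g⁶e_g² (only one arrangement possible), giving 2 unpaired electrons.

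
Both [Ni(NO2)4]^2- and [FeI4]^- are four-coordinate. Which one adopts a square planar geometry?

For [Ni(NO2)4]^2-: Summing ligand charges against the −2 overall charge gives an oxidation state of +2 for nickel. Ni sits in group 10, so the d-electron count is 10 − 2 = 8. Nitro (N-bound nitrite) is a strong-field ligand (high in the spectrochemical series). A 3d d⁸ ion with strong-field ligands gains enough CFSE to favour square planar over tetrahedral. → square planar.
For [FeI4]^-: Ligand charges: each iodide is −1. With an overall charge of −1 the iron centre must be in the +3 oxidation state. Group 8 minus oxidation state 3 gives a d⁵ configuration. A high-spin d⁵ ion has zero CFSE in either geometry, so four ligands adopt the sterically favoured tetrahedral geometry. → tetrahedral.

[Ni(NO2)4]^2-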